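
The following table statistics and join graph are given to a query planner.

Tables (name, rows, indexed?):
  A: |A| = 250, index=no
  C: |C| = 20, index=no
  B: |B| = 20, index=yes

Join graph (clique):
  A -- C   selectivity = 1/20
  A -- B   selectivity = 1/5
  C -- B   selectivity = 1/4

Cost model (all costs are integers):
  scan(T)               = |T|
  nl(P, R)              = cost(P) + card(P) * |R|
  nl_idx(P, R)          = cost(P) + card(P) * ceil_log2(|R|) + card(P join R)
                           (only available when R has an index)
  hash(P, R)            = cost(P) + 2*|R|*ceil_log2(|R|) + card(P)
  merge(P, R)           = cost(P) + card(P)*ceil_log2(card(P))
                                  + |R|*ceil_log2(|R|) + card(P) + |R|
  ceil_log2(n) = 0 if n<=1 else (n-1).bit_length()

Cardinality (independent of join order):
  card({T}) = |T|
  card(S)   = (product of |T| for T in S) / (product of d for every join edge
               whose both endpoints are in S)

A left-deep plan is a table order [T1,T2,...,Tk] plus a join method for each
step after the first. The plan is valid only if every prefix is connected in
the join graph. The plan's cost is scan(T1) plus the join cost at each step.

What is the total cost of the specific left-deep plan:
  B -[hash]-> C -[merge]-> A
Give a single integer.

3290

step 1: scan B: cost=20, card=20
step 2: join C via hash
    card(P join C) = 20*20/(4) = 100
    cost = 20 + 2*20*5 + 20 = 240
step 3: join A via merge
    card(P join A) = 100*250/(20*5) = 250
    cost = 240 + 100*7 + 250*8 + 100 + 250 = 3290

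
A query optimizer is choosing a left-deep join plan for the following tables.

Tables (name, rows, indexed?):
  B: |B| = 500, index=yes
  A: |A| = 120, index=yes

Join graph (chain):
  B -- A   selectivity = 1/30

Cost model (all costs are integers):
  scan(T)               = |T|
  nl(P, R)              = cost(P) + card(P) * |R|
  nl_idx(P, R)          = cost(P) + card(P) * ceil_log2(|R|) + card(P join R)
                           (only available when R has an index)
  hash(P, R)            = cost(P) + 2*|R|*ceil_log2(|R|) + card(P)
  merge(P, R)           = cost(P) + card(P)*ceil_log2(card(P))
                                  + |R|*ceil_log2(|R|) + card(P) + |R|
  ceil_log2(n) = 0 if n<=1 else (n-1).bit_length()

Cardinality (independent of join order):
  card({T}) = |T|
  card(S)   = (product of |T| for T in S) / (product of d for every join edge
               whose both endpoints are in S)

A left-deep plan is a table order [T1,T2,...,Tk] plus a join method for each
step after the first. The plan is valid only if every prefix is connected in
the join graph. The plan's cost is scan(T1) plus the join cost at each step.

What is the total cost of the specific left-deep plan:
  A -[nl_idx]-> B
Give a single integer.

step 1: scan A: cost=120, card=120
step 2: join B via nl_idx
    card(P join B) = 120*500/(30) = 2000
    cost = 120 + 120*9 + 2000 = 3200

3200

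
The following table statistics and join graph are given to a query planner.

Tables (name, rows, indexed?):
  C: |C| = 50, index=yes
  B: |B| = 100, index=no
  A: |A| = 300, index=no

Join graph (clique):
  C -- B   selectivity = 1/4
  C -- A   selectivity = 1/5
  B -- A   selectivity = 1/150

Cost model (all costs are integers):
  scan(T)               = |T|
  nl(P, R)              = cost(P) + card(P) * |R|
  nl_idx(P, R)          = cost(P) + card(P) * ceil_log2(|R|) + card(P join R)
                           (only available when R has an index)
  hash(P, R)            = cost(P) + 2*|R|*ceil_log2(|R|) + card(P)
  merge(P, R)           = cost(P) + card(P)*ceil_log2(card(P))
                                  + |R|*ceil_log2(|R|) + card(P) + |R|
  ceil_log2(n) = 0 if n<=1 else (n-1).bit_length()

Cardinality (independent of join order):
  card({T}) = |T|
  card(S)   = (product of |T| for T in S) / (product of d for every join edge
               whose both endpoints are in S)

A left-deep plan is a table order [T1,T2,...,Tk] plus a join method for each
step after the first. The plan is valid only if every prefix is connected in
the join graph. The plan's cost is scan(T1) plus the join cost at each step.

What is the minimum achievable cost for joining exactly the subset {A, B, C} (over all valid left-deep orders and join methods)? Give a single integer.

Selinger DP over subsets of {A,B,C}:
  {C}: scan cost=50, card=50
  {B}: scan cost=100, card=100
  {A}: scan cost=300, card=300
  {BC}: card=1250; try (C,hash)→800, (B,merge)→1200, (C,merge)→1250, (B,hash)→1500, (C,nl_idx)→1950, (B,nl)→5050 …(+1); best=800 via (C,hash)
  {AC}: card=3000; try (C,hash)→1200, (A,merge)→3400, (C,merge)→3650, (C,nl_idx)→5100, (A,hash)→5500, (A,nl)→15050 …(+1); best=1200 via (C,hash)
  {AB}: card=200; try (B,hash)→2000, (A,merge)→3900, (B,merge)→4100, (A,hash)→5600, (A,nl)→30100, (B,nl)→30300; best=2000 via (B,hash)
  {ABC}: card=500; try (C,hash)→2800, (C,nl_idx)→3700, (C,merge)→4150, (B,hash)→5600, (A,hash)→7450, (C,nl)→12000 …(+4); best=2800 via (C,hash)

2800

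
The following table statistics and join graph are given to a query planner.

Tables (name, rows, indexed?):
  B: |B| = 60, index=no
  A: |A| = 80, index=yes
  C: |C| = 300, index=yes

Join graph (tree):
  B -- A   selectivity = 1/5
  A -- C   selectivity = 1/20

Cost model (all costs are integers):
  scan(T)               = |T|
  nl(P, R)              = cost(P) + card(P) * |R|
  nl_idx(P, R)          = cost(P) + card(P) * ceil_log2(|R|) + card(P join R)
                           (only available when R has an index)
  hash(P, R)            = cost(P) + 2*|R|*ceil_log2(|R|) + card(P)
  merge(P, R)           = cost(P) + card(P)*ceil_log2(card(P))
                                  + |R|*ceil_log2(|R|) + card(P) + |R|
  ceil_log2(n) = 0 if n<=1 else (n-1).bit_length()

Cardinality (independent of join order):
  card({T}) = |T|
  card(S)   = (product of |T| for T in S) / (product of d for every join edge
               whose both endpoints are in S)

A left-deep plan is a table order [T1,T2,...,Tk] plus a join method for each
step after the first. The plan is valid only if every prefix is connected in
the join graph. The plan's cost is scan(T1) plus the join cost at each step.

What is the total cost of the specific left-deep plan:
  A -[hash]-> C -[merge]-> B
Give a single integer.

20380

step 1: scan A: cost=80, card=80
step 2: join C via hash
    card(P join C) = 80*300/(20) = 1200
    cost = 80 + 2*300*9 + 80 = 5560
step 3: join B via merge
    card(P join B) = 1200*60/(5) = 14400
    cost = 5560 + 1200*11 + 60*6 + 1200 + 60 = 20380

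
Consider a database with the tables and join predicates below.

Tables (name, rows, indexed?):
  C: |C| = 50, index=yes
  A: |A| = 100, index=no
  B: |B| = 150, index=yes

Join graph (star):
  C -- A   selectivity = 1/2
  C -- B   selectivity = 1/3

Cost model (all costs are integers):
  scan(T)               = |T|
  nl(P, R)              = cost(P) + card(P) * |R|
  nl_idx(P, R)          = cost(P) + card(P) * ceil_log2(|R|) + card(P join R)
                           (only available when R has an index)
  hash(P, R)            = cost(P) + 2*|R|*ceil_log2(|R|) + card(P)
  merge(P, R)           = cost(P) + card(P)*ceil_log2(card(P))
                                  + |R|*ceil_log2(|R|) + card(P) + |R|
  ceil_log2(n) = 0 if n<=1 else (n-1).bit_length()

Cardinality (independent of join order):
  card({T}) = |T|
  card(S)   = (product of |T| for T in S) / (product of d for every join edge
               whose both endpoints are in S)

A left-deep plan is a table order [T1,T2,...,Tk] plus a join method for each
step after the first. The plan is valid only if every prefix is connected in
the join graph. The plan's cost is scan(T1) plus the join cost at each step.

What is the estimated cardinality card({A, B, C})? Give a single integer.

125000

Tables in S: A(100), B(150), C(50)
Edges inside S: C-A(d=2), C-B(d=3)
numerator = 100 * 150 * 50 = 750000
denominator = 2 * 3 = 6
card(S) = 750000 / 6 = 125000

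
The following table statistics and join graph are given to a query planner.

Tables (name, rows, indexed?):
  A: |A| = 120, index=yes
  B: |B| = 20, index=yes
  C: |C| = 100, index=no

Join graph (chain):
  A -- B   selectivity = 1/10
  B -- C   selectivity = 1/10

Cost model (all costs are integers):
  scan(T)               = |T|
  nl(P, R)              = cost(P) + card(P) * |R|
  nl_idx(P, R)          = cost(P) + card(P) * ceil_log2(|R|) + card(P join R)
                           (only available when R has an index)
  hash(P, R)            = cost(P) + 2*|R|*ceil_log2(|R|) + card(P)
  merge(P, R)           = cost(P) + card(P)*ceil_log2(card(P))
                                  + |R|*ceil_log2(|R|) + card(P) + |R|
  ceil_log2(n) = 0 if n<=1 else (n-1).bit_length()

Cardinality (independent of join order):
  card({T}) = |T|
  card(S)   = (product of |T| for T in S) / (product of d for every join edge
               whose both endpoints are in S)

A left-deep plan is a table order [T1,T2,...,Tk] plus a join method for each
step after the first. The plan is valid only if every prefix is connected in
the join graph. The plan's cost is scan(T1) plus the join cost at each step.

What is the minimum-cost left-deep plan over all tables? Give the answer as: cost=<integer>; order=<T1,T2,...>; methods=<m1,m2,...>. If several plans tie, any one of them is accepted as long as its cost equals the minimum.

cost=2040; order=B,A,C; methods=nl_idx,hash

Selinger DP (subsets sized 1..n):
  {A}: scan cost=120, card=120
  {B}: scan cost=20, card=20
  {C}: scan cost=100, card=100
  {AB}: card=240; try (A,nl_idx)→400, (B,hash)→440, (B,nl_idx)→960, (A,merge)→1100, (B,merge)→1200, (A,hash)→1720 …(+2); best=400 via (A,nl_idx)
  {BC}: card=200; try (B,hash)→400, (B,nl_idx)→800, (C,merge)→940, (B,merge)→1020, (C,hash)→1440, (C,nl)→2020 …(+1); best=400 via (B,hash)
  {ABC}: card=2400; try (C,hash)→2040, (A,hash)→2280, (A,merge)→3160, (C,merge)→3360, (A,nl_idx)→4200, (C,nl)→24400 …(+1); best=2040 via (C,hash)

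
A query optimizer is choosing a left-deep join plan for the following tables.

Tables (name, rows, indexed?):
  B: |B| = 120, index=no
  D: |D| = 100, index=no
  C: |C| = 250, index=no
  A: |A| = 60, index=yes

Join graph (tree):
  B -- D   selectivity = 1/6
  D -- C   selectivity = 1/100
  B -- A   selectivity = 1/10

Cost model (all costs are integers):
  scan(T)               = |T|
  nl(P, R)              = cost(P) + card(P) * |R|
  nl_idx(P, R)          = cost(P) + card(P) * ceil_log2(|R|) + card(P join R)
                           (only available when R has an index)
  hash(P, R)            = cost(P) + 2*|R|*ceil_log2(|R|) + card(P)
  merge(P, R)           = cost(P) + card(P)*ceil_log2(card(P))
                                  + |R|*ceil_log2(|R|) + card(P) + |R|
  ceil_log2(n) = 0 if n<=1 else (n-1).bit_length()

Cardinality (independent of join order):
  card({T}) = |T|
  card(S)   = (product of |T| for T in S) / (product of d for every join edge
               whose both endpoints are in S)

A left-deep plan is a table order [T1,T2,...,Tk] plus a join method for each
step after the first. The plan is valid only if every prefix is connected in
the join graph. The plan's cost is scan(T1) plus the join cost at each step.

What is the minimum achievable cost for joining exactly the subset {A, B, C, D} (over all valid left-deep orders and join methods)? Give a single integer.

9550

Selinger DP over subsets of {A,B,C,D}:
  {B}: scan cost=120, card=120
  {D}: scan cost=100, card=100
  {C}: scan cost=250, card=250
  {A}: scan cost=60, card=60
  {BD}: card=2000; try (D,hash)→1640, (B,merge)→1860, (D,merge)→1880, (B,hash)→1880, (B,nl)→12100, (D,nl)→12120; best=1640 via (D,hash)
  {AB}: card=720; try (A,hash)→960, (B,merge)→1440, (A,merge)→1500, (A,nl_idx)→1560, (B,hash)→1800, (B,nl)→7260 …(+1); best=960 via (A,hash)
  {CD}: card=250; try (D,hash)→1900, (C,merge)→3150, (D,merge)→3300, (C,hash)→4200, (C,nl)→25100, (D,nl)→25250; best=1900 via (D,hash)
  {BCD}: card=5000; try (B,hash)→3830, (B,merge)→5110, (C,hash)→7640, (C,merge)→27890, (B,nl)→31900, (C,nl)→501640; best=3830 via (B,hash)
  {ABD}: card=12000; try (D,hash)→3080, (A,hash)→4360, (D,merge)→9680, (A,nl_idx)→25640, (A,merge)→26060, (D,nl)→72960 …(+1); best=3080 via (D,hash)
  {ABCD}: card=30000; try (A,hash)→9550, (C,hash)→19080, (A,nl_idx)→63830, (A,merge)→74250, (C,merge)→185330, (A,nl)→303830 …(+1); best=9550 via (A,hash)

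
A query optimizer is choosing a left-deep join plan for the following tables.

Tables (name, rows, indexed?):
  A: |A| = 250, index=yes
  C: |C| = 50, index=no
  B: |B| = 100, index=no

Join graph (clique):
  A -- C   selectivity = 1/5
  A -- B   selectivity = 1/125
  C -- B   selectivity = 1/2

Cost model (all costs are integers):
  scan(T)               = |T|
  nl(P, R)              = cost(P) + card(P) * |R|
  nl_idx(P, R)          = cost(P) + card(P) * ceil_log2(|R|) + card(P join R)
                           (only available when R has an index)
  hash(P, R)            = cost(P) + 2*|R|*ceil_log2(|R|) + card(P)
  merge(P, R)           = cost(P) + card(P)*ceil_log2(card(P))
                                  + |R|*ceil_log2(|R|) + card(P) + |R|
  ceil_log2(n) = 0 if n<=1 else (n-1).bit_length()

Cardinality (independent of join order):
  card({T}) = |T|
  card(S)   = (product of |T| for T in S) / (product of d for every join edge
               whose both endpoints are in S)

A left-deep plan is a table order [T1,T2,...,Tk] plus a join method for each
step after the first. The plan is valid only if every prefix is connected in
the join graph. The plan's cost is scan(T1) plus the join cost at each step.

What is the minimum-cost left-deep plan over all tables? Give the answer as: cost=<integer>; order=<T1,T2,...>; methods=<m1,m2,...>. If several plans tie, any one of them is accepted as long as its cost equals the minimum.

cost=1900; order=B,A,C; methods=nl_idx,hash

Selinger DP (subsets sized 1..n):
  {A}: scan cost=250, card=250
  {C}: scan cost=50, card=50
  {B}: scan cost=100, card=100
  {AC}: card=2500; try (C,hash)→1100, (A,merge)→2650, (C,merge)→2850, (A,nl_idx)→2950, (A,hash)→4100, (A,nl)→12550 …(+1); best=1100 via (C,hash)
  {AB}: card=200; try (A,nl_idx)→1100, (B,hash)→1900, (A,merge)→3150, (B,merge)→3300, (A,hash)→4200, (A,nl)→25100 …(+1); best=1100 via (A,nl_idx)
  {BC}: card=2500; try (C,hash)→800, (B,merge)→1200, (C,merge)→1250, (B,hash)→1500, (B,nl)→5050, (C,nl)→5100; best=800 via (C,hash)
  {ABC}: card=1000; try (C,hash)→1900, (C,merge)→3250, (B,hash)→5000, (A,hash)→7300, (C,nl)→11100, (A,nl_idx)→21800 …(+4); best=1900 via (C,hash)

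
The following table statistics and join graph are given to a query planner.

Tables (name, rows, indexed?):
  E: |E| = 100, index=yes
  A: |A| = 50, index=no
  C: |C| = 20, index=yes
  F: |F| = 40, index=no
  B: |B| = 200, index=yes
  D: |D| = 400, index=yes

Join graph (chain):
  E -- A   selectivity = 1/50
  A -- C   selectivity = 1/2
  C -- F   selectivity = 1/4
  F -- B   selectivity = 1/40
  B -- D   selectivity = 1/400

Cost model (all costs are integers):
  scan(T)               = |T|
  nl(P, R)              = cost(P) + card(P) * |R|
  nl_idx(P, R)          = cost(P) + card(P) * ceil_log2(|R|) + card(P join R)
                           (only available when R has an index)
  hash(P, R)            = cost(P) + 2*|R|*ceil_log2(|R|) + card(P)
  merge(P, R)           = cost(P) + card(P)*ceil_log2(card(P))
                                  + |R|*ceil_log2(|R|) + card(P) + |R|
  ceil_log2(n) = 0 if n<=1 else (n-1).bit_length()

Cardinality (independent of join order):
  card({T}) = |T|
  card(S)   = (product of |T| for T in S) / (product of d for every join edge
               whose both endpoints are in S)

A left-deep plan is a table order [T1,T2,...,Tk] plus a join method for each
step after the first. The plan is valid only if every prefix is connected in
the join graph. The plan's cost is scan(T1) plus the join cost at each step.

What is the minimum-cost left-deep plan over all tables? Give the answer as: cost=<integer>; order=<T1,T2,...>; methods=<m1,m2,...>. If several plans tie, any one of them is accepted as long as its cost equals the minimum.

cost=30960; order=F,B,D,C,A,E; methods=nl_idx,nl_idx,hash,hash,hash

Selinger DP (subsets sized 1..n):
  {E}: scan cost=100, card=100
  {A}: scan cost=50, card=50
  {C}: scan cost=20, card=20
  {F}: scan cost=40, card=40
  {B}: scan cost=200, card=200
  {D}: scan cost=400, card=400
  {AE}: card=100; try (E,nl_idx)→500, (A,hash)→800, (E,merge)→1200, (A,merge)→1250, (E,hash)→1500, (E,nl)→5050 …(+1); best=500 via (E,nl_idx)
  {AC}: card=500; try (C,hash)→300, (A,merge)→490, (C,merge)→520, (A,hash)→640, (C,nl_idx)→800, (A,nl)→1020 …(+1); best=300 via (C,hash)
  {CF}: card=200; try (C,hash)→280, (F,merge)→420, (C,merge)→440, (C,nl_idx)→440, (F,hash)→520, (F,nl)→820 …(+1); best=280 via (C,hash)
  {BF}: card=200; try (B,nl_idx)→560, (F,hash)→880, (B,merge)→2120, (F,merge)→2280, (B,hash)→3280, (B,nl)→8040 …(+1); best=560 via (B,nl_idx)
  {BD}: card=200; try (D,nl_idx)→2200, (B,nl_idx)→3800, (B,hash)→4000, (D,merge)→6000, (B,merge)→6200, (D,hash)→7600 …(+2); best=2200 via (D,nl_idx)
  {ACE}: card=1000; try (C,hash)→800, (C,merge)→1420, (C,nl_idx)→2000, (E,hash)→2200, (C,nl)→2500, (E,nl_idx)→4800 …(+2); best=800 via (C,hash)
  {ACF}: card=5000; try (A,hash)→1080, (F,hash)→1280, (A,merge)→2430, (F,merge)→5580, (A,nl)→10280, (F,nl)→20300; best=1080 via (A,hash)
  {BCF}: card=1000; try (C,hash)→960, (C,merge)→2480, (C,nl_idx)→2560, (B,nl_idx)→2880, (B,hash)→3680, (B,merge)→3880 …(+2); best=960 via (C,hash)
  {BDF}: card=200; try (D,nl_idx)→2560, (F,hash)→2880, (F,merge)→4280, (D,merge)→6360, (D,hash)→7960, (F,nl)→10200 …(+1); best=2560 via (D,nl_idx)
  {ACEF}: card=10000; try (F,hash)→2280, (E,hash)→7480, (F,merge)→12080, (F,nl)→40800, (E,nl_idx)→46080, (E,merge)→71880 …(+1); best=2280 via (F,hash)
  {ABCF}: card=25000; try (A,hash)→2560, (B,hash)→9280, (A,merge)→12310, (A,nl)→50960, (B,nl_idx)→66080, (B,merge)→72880 …(+1); best=2560 via (A,hash)
  {BCDF}: card=1000; try (C,hash)→2960, (C,merge)→4480, (C,nl_idx)→4560, (C,nl)→6560, (D,hash)→9160, (D,nl_idx)→10960 …(+2); best=2960 via (C,hash)
  {ABCEF}: card=50000; try (B,hash)→15480, (E,hash)→28960, (B,nl_idx)→132280, (B,merge)→154080, (E,nl_idx)→227560, (E,merge)→403360 …(+2); best=15480 via (B,hash)
  {ABCDF}: card=25000; try (A,hash)→4560, (A,merge)→14310, (D,hash)→34760, (A,nl)→52960, (D,nl_idx)→252560, (D,merge)→406560 …(+1); best=4560 via (A,hash)
  {ABCDEF}: card=50000; try (E,hash)→30960, (D,hash)→72680, (E,nl_idx)→229560, (E,merge)→405360, (D,nl_idx)→515480, (D,merge)→869480 …(+2); best=30960 via (E,hash)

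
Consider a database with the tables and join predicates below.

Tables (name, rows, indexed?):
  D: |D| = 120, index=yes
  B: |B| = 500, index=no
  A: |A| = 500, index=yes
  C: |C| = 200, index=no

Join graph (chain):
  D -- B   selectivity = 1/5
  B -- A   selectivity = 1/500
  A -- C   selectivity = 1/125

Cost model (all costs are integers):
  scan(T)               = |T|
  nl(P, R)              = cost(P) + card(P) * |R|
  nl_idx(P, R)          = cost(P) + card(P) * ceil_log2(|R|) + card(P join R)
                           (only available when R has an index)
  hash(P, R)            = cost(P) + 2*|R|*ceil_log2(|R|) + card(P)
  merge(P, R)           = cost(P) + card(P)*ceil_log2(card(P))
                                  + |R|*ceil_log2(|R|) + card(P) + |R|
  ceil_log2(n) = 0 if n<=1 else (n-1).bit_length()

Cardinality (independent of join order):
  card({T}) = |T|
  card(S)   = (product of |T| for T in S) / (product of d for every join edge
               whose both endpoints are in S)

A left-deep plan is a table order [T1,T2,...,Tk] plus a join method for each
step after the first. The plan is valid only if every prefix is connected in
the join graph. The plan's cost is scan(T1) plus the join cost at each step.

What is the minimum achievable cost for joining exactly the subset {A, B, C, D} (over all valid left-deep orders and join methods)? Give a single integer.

11680

Selinger DP over subsets of {A,B,C,D}:
  {D}: scan cost=120, card=120
  {B}: scan cost=500, card=500
  {A}: scan cost=500, card=500
  {C}: scan cost=200, card=200
  {BD}: card=12000; try (D,hash)→2680, (B,merge)→6080, (D,merge)→6460, (B,hash)→9240, (D,nl_idx)→16000, (B,nl)→60120 …(+1); best=2680 via (D,hash)
  {AB}: card=500; try (A,nl_idx)→5500, (B,hash)→10000, (A,hash)→10000, (B,merge)→10500, (A,merge)→10500, (B,nl)→250500 …(+1); best=5500 via (A,nl_idx)
  {AC}: card=800; try (A,nl_idx)→2800, (C,hash)→4200, (A,merge)→7000, (C,merge)→7300, (A,hash)→9400, (A,nl)→100200 …(+1); best=2800 via (A,nl_idx)
  {ABD}: card=12000; try (D,hash)→7680, (D,merge)→11460, (D,nl_idx)→21000, (A,hash)→23680, (D,nl)→65500, (A,nl_idx)→122680 …(+2); best=7680 via (D,hash)
  {ABC}: card=800; try (C,hash)→9200, (C,merge)→12300, (B,hash)→12600, (B,merge)→16600, (C,nl)→105500, (B,nl)→402800; best=9200 via (C,hash)
  {ABCD}: card=19200; try (D,hash)→11680, (D,merge)→18960, (C,hash)→22880, (D,nl_idx)→34000, (D,nl)→105200, (C,merge)→189480 …(+1); best=11680 via (D,hash)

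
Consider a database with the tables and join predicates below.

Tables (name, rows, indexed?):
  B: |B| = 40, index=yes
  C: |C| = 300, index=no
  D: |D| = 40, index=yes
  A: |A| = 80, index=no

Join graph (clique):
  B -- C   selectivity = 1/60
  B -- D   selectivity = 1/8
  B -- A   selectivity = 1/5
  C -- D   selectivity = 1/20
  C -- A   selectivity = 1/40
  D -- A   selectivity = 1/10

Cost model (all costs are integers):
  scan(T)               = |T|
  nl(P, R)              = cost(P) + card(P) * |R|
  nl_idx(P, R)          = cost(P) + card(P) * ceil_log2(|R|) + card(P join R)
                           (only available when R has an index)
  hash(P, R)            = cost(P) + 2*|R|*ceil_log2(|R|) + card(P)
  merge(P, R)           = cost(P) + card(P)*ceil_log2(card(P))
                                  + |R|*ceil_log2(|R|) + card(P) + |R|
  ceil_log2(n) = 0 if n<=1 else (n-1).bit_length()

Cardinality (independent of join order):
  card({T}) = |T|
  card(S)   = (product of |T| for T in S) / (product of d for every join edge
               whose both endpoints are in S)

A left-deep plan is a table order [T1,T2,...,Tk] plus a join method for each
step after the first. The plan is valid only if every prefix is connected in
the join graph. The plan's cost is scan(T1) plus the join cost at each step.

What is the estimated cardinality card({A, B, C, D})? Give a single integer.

Tables in S: A(80), B(40), C(300), D(40)
Edges inside S: B-C(d=60), B-D(d=8), B-A(d=5), C-D(d=20), C-A(d=40), D-A(d=10)
numerator = 80 * 40 * 300 * 40 = 38400000
denominator = 60 * 8 * 5 * 20 * 40 * 10 = 19200000
card(S) = 38400000 / 19200000 = 2

2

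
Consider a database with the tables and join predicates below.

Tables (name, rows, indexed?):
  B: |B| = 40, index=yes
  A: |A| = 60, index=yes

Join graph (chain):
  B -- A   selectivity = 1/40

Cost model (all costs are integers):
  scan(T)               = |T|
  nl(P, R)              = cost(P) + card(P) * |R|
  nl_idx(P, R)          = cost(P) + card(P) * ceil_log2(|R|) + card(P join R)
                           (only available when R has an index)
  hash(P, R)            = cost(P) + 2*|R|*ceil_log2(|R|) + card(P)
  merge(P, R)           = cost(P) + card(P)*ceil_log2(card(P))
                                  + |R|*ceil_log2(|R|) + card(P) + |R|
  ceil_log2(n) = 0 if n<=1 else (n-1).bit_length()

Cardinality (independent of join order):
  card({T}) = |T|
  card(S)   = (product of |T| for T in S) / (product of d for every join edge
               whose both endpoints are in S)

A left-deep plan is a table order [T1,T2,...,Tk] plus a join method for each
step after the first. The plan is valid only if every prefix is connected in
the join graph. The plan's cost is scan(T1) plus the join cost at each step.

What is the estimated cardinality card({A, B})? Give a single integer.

60

Tables in S: A(60), B(40)
Edges inside S: B-A(d=40)
numerator = 60 * 40 = 2400
denominator = 40 = 40
card(S) = 2400 / 40 = 60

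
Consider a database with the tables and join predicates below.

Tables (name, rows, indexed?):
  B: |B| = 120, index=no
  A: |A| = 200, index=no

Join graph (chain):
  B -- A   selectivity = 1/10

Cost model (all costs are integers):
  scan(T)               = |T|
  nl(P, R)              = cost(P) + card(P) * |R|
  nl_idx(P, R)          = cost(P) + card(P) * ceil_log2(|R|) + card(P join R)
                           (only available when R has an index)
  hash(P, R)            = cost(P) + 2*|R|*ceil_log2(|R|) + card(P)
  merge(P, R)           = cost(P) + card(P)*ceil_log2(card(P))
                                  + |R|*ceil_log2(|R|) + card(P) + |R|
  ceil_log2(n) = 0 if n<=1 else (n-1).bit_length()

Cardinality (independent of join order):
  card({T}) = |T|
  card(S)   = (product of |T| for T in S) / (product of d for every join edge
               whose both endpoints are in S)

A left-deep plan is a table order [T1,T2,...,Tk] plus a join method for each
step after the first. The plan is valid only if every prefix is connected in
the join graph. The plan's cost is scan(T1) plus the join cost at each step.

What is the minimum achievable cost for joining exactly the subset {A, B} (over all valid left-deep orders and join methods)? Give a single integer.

2080

Selinger DP over subsets of {A,B}:
  {B}: scan cost=120, card=120
  {A}: scan cost=200, card=200
  {AB}: card=2400; try (B,hash)→2080, (A,merge)→2880, (B,merge)→2960, (A,hash)→3440, (A,nl)→24120, (B,nl)→24200; best=2080 via (B,hash)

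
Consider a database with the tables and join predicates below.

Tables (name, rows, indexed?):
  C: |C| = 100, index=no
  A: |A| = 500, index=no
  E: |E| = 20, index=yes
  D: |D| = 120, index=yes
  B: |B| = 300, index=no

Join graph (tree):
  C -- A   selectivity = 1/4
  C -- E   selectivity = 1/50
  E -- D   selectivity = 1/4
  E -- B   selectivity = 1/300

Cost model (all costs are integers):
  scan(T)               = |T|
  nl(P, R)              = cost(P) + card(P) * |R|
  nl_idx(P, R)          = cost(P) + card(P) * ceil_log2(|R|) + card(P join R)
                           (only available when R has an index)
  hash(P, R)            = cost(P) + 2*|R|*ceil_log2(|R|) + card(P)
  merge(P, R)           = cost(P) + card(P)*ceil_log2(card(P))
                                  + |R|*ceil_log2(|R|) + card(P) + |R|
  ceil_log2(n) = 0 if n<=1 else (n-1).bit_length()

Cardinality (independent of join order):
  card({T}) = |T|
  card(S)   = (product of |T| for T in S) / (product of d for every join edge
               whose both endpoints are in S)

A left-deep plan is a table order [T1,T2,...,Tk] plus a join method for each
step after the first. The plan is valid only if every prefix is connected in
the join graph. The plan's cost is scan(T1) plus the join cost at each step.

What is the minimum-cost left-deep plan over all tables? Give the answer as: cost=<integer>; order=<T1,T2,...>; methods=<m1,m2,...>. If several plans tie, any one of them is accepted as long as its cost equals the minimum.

Selinger DP (subsets sized 1..n):
  {C}: scan cost=100, card=100
  {A}: scan cost=500, card=500
  {E}: scan cost=20, card=20
  {D}: scan cost=120, card=120
  {B}: scan cost=300, card=300
  {AC}: card=12500; try (C,hash)→2400, (A,merge)→5900, (C,merge)→6300, (A,hash)→9200, (A,nl)→50100, (C,nl)→50500; best=2400 via (C,hash)
  {CE}: card=40; try (E,hash)→400, (E,nl_idx)→640, (C,merge)→940, (E,merge)→1020, (C,hash)→1440, (C,nl)→2020 …(+1); best=400 via (E,hash)
  {DE}: card=600; try (E,hash)→440, (D,nl_idx)→760, (D,merge)→1100, (E,merge)→1200, (E,nl_idx)→1320, (D,hash)→1720 …(+2); best=440 via (E,hash)
  {BE}: card=20; try (E,hash)→800, (E,nl_idx)→1820, (B,merge)→3140, (E,merge)→3420, (B,hash)→5440, (B,nl)→6020 …(+1); best=800 via (E,hash)
  {ACE}: card=5000; try (A,merge)→5680, (A,hash)→9440, (E,hash)→15100, (A,nl)→20400, (E,nl_idx)→69900, (E,merge)→190020 …(+1); best=5680 via (A,merge)
  {CDE}: card=1200; try (D,merge)→1640, (D,nl_idx)→1880, (D,hash)→2120, (C,hash)→2440, (D,nl)→5200, (C,merge)→7840 …(+1); best=1640 via (D,merge)
  {BCE}: card=40; try (C,merge)→1720, (C,hash)→2220, (C,nl)→2800, (B,merge)→3680, (B,hash)→5840, (B,nl)→12400; best=1720 via (C,merge)
  {BDE}: card=600; try (D,nl_idx)→1540, (D,merge)→1880, (D,hash)→2500, (D,nl)→3200, (B,hash)→6440, (B,merge)→10040 …(+1); best=1540 via (D,nl_idx)
  {ACDE}: card=150000; try (A,hash)→11840, (D,hash)→12360, (A,merge)→21040, (D,merge)→76640, (D,nl_idx)→190680, (A,nl)→601640 …(+1); best=11840 via (A,hash)
  {ABCE}: card=5000; try (A,merge)→7000, (A,hash)→10760, (B,hash)→16080, (A,nl)→21720, (B,merge)→78680, (B,nl)→1505680; best=7000 via (A,merge)
  {BCDE}: card=1200; try (D,merge)→2960, (D,nl_idx)→3200, (D,hash)→3440, (C,hash)→3540, (D,nl)→6520, (B,hash)→8240 …(+4); best=2960 via (D,merge)
  {ABCDE}: card=150000; try (A,hash)→13160, (D,hash)→13680, (A,merge)→22360, (D,merge)→77960, (B,hash)→167240, (D,nl_idx)→192000 …(+4); best=13160 via (A,hash)

cost=13160; order=B,E,C,D,A; methods=hash,merge,merge,hash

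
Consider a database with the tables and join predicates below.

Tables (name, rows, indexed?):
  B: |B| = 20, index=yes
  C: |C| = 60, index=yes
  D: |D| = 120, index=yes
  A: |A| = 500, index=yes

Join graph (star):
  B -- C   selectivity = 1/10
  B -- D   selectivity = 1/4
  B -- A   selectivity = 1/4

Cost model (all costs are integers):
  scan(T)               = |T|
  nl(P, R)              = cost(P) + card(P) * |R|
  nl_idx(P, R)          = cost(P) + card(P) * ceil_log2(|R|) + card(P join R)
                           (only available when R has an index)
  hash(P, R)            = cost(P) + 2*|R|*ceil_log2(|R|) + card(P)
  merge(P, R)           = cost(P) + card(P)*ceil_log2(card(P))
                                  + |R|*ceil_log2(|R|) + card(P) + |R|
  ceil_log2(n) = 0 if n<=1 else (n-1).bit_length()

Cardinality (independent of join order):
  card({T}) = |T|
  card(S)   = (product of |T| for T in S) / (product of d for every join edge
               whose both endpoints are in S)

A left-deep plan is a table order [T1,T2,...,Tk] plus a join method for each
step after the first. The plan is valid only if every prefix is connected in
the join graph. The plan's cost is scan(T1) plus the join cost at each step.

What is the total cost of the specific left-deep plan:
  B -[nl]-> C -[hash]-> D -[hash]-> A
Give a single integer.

step 1: scan B: cost=20, card=20
step 2: join C via nl
    card(P join C) = 20*60/(10) = 120
    cost = 20 + 20*60 = 1220
step 3: join D via hash
    card(P join D) = 120*120/(4) = 3600
    cost = 1220 + 2*120*7 + 120 = 3020
step 4: join A via hash
    card(P join A) = 3600*500/(4) = 450000
    cost = 3020 + 2*500*9 + 3600 = 15620

15620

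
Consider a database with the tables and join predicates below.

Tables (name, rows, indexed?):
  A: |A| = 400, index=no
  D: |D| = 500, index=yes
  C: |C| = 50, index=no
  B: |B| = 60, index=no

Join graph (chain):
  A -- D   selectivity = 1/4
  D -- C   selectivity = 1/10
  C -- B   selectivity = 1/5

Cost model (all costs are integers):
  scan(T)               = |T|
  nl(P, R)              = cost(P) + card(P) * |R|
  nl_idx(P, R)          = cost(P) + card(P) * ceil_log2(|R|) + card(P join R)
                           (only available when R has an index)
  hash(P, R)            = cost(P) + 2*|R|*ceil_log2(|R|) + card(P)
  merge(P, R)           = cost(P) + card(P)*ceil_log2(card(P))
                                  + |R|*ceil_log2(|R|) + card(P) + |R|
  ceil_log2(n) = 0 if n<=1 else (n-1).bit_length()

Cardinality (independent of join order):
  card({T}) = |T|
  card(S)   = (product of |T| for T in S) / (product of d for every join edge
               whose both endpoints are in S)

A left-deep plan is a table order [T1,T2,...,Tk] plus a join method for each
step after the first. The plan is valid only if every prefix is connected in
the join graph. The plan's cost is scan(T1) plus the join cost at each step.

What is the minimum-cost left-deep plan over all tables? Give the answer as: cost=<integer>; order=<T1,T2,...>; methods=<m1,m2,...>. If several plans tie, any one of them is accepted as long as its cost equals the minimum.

Selinger DP (subsets sized 1..n):
  {A}: scan cost=400, card=400
  {D}: scan cost=500, card=500
  {C}: scan cost=50, card=50
  {B}: scan cost=60, card=60
  {AD}: card=50000; try (A,hash)→8200, (D,merge)→9400, (A,merge)→9500, (D,hash)→9800, (D,nl_idx)→54000, (D,nl)→200400 …(+1); best=8200 via (A,hash)
  {CD}: card=2500; try (C,hash)→1600, (D,nl_idx)→3000, (D,merge)→5400, (C,merge)→5850, (D,hash)→9100, (D,nl)→25050 …(+1); best=1600 via (C,hash)
  {BC}: card=600; try (C,hash)→720, (B,hash)→820, (B,merge)→820, (C,merge)→830, (B,nl)→3050, (C,nl)→3060; best=720 via (C,hash)
  {ACD}: card=250000; try (A,hash)→11300, (A,merge)→38100, (C,hash)→58800, (C,merge)→858550, (A,nl)→1001600, (C,nl)→2508200; best=11300 via (A,hash)
  {BCD}: card=30000; try (B,hash)→4820, (D,hash)→10320, (D,merge)→12320, (B,merge)→34520, (D,nl_idx)→36120, (B,nl)→151600 …(+1); best=4820 via (B,hash)
  {ABCD}: card=3000000; try (A,hash)→42020, (B,hash)→262020, (A,merge)→488820, (B,merge)→4761720, (A,nl)→12004820, (B,nl)→15011300; best=42020 via (A,hash)

cost=42020; order=D,C,B,A; methods=hash,hash,hash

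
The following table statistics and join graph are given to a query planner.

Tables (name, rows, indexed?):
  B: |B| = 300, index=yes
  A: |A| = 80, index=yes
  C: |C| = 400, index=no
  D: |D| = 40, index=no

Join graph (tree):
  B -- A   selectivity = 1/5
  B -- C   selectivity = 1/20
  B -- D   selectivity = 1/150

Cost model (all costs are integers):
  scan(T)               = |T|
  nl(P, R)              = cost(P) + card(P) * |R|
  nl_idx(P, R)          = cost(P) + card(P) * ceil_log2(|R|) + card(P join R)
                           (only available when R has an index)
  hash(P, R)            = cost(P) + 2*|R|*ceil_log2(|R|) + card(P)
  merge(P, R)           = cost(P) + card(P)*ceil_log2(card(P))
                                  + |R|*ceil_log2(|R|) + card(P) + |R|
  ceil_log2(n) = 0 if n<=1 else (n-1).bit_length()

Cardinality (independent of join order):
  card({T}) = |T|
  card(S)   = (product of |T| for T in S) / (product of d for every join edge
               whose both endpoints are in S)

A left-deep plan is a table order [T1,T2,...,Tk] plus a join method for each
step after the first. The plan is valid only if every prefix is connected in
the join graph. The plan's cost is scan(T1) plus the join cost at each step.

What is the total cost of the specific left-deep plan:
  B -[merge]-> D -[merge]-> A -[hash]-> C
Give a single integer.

13340

step 1: scan B: cost=300, card=300
step 2: join D via merge
    card(P join D) = 300*40/(150) = 80
    cost = 300 + 300*9 + 40*6 + 300 + 40 = 3580
step 3: join A via merge
    card(P join A) = 80*80/(5) = 1280
    cost = 3580 + 80*7 + 80*7 + 80 + 80 = 4860
step 4: join C via hash
    card(P join C) = 1280*400/(20) = 25600
    cost = 4860 + 2*400*9 + 1280 = 13340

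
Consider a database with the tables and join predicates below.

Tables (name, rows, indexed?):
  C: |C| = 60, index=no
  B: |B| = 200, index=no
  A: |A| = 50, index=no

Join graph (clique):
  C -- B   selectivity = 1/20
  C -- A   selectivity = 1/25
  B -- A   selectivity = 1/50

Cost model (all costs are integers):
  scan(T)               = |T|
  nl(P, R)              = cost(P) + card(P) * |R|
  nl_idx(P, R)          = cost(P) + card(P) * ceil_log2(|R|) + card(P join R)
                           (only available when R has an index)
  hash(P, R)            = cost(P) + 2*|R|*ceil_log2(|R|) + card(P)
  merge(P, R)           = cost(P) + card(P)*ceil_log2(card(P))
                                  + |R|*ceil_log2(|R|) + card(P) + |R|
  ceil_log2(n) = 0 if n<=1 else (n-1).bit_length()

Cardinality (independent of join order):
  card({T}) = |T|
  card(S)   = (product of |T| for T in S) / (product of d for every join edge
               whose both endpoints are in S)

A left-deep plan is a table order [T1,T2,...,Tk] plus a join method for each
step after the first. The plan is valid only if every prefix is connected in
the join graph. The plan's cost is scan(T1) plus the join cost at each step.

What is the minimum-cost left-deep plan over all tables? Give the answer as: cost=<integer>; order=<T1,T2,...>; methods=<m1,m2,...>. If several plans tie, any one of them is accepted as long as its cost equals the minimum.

cost=1920; order=B,A,C; methods=hash,hash

Selinger DP (subsets sized 1..n):
  {C}: scan cost=60, card=60
  {B}: scan cost=200, card=200
  {A}: scan cost=50, card=50
  {BC}: card=600; try (C,hash)→1120, (B,merge)→2280, (C,merge)→2420, (B,hash)→3320, (B,nl)→12060, (C,nl)→12200; best=1120 via (C,hash)
  {AC}: card=120; try (A,hash)→720, (C,hash)→820, (C,merge)→820, (A,merge)→830, (C,nl)→3050, (A,nl)→3060; best=720 via (A,hash)
  {AB}: card=200; try (A,hash)→1000, (B,merge)→2200, (A,merge)→2350, (B,hash)→3300, (B,nl)→10050, (A,nl)→10200; best=1000 via (A,hash)
  {ABC}: card=24; try (C,hash)→1920, (A,hash)→2320, (C,merge)→3220, (B,merge)→3480, (B,hash)→4040, (A,merge)→8070 …(+3); best=1920 via (C,hash)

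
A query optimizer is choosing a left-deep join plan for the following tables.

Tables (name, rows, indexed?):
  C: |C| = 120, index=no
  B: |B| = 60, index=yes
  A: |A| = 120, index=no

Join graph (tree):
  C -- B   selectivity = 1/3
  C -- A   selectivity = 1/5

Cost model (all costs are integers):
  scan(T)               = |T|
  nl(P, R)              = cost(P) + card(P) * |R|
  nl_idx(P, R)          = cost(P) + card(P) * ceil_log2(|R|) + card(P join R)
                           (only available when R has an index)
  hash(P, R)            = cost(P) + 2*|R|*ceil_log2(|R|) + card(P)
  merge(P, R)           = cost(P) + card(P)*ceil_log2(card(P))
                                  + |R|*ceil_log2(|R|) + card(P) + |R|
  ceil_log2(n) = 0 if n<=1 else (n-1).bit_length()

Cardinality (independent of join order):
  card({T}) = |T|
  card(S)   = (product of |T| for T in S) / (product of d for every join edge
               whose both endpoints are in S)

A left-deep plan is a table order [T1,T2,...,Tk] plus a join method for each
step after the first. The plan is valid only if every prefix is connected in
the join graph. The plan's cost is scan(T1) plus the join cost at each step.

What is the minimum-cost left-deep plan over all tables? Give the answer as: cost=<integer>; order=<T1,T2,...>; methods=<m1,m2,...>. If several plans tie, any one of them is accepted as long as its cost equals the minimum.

cost=5040; order=C,B,A; methods=hash,hash

Selinger DP (subsets sized 1..n):
  {C}: scan cost=120, card=120
  {B}: scan cost=60, card=60
  {A}: scan cost=120, card=120
  {BC}: card=2400; try (B,hash)→960, (C,merge)→1440, (B,merge)→1500, (C,hash)→1800, (B,nl_idx)→3240, (C,nl)→7260 …(+1); best=960 via (B,hash)
  {AC}: card=2880; try (C,hash)→1920, (A,hash)→1920, (C,merge)→2040, (A,merge)→2040, (C,nl)→14520, (A,nl)→14520; best=1920 via (C,hash)
  {ABC}: card=57600; try (A,hash)→5040, (B,hash)→5520, (A,merge)→33120, (B,merge)→39780, (B,nl_idx)→76800, (B,nl)→174720 …(+1); best=5040 via (A,hash)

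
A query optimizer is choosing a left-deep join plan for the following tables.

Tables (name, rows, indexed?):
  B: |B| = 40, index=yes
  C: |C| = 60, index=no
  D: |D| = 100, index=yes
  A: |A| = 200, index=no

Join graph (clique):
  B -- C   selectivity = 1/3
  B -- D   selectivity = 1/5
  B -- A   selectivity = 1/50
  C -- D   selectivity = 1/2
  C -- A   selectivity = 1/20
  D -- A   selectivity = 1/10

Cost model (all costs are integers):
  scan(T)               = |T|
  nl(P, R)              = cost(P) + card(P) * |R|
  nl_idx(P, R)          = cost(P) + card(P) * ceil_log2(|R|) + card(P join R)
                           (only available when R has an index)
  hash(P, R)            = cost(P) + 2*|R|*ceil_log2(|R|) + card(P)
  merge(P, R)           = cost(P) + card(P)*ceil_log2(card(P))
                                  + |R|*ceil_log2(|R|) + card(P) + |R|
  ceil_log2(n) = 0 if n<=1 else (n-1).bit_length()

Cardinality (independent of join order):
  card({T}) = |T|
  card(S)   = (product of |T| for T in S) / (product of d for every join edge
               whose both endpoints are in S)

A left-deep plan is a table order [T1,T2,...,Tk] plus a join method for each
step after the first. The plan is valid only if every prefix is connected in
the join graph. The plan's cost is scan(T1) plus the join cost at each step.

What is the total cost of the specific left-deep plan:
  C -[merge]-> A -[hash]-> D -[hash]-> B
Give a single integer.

7760

step 1: scan C: cost=60, card=60
step 2: join A via merge
    card(P join A) = 60*200/(20) = 600
    cost = 60 + 60*6 + 200*8 + 60 + 200 = 2280
step 3: join D via hash
    card(P join D) = 600*100/(2*10) = 3000
    cost = 2280 + 2*100*7 + 600 = 4280
step 4: join B via hash
    card(P join B) = 3000*40/(3*5*50) = 160
    cost = 4280 + 2*40*6 + 3000 = 7760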